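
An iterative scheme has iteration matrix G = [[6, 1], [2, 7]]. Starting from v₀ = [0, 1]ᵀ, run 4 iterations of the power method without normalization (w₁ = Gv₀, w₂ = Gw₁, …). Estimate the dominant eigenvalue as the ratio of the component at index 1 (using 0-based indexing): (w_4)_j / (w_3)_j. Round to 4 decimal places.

w1 = Gv₀ = (1, 7)
w2 = Gw1 = (13, 51)
w3 = Gw2 = (129, 383)
w4 = Gw3 = (1157, 2939)
Ratio at component: 2939 / 383 = 7.6736

7.6736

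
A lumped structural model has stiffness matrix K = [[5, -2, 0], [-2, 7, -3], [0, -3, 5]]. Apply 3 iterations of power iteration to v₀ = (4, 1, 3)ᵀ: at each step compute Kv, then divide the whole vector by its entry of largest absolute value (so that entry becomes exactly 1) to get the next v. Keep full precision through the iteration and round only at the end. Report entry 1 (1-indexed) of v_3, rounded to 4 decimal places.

-0.5620

Kv0 = (18.00000, -10.00000, 12.00000); divide by 18.00000 → v1 = (1.00000, -0.55556, 0.66667)
Kv1 = (6.11111, -7.88889, 5.00000); divide by -7.88889 → v2 = (-0.77465, 1.00000, -0.63380)
Kv2 = (-5.87324, 10.45070, -6.16901); divide by 10.45070 → v3 = (-0.56199, 1.00000, -0.59030)
Requested entry of v3: 834/-1484 = -0.5620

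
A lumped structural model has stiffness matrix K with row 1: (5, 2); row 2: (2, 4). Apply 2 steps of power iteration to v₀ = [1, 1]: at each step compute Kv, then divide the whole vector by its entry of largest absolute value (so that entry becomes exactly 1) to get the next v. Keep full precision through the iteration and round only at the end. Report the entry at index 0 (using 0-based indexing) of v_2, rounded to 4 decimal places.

1.0000

Kv0 = (7.00000, 6.00000); divide by 7.00000 → v1 = (1.00000, 0.85714)
Kv1 = (6.71429, 5.42857); divide by 6.71429 → v2 = (1.00000, 0.80851)
Requested entry of v2: 47/47 = 1.0000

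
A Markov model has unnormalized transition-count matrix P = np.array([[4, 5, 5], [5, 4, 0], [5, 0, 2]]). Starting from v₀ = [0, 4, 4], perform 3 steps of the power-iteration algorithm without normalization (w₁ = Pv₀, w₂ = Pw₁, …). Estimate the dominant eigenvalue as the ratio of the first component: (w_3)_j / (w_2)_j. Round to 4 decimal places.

w1 = Pv₀ = (4·0 + 5·4 + 5·4; 5·0 + 4·4 + 0·4; 5·0 + 0·4 + 2·4) = (40, 16, 8)
w2 = Pw1 = (4·40 + 5·16 + 5·8; 5·40 + 4·16 + 0·8; 5·40 + 0·16 + 2·8) = (280, 264, 216)
w3 = Pw2 = (3520, 2456, 1832)
Ratio at component: 3520 / 280 = 12.5714

12.5714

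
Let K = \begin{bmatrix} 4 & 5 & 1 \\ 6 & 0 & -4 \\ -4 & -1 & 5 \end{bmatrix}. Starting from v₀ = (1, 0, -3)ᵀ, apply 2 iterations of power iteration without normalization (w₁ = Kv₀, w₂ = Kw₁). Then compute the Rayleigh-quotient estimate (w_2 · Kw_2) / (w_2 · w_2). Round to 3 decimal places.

8.944

w1 = Kv₀ = (1, 18, -19)
w2 = Kw1 = (75, 82, -117)
Kw2 = (593, 918, -967)
w2·Kw2 = 75·593 + 82·918 + (-117)·(-967) = 232890; w2·w2 = 75·75 + 82·82 + (-117)·(-117) = 26038
λ ≈ 232890/26038 = 8.944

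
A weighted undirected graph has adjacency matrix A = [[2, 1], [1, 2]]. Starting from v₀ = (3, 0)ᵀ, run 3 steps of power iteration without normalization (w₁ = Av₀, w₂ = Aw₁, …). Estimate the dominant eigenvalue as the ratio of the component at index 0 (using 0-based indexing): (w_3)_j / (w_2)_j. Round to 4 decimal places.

2.8000

w1 = Av₀ = (2·3 + 1·0; 1·3 + 2·0) = (6, 3)
w2 = Aw1 = (2·6 + 1·3; 1·6 + 2·3) = (15, 12)
w3 = Aw2 = (42, 39)
Ratio at component: 42 / 15 = 2.8000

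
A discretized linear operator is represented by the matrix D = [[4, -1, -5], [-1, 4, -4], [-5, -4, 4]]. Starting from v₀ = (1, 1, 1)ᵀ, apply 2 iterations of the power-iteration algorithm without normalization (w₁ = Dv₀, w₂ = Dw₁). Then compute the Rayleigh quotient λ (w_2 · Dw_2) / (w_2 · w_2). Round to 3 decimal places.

w1 = Dv₀ = (-2, -1, -5)
w2 = Dw1 = (18, 18, -6)
Dw2 = (84, 78, -186)
w2·Dw2 = 18·84 + 18·78 + (-6)·(-186) = 4032; w2·w2 = 18·18 + 18·18 + (-6)·(-6) = 684
λ ≈ 4032/684 = 5.895

5.895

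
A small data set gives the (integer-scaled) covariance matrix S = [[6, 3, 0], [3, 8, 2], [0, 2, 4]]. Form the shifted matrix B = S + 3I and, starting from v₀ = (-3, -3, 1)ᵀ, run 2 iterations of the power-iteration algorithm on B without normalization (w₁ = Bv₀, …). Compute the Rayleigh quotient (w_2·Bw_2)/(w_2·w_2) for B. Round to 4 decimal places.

B = S + 3I has rows (9, 3, 0); (3, 11, 2); (0, 2, 7)
w1 = Bv₀ = (-36, -40, 1)
w2 = Bw1 = (-444, -546, -73)
Bw2 = (-5634, -7484, -1603)
w2·Bw2 = 6704779; w2·w2 = 500581; μ ≈ 6704779/500581 = 13.3940

13.3940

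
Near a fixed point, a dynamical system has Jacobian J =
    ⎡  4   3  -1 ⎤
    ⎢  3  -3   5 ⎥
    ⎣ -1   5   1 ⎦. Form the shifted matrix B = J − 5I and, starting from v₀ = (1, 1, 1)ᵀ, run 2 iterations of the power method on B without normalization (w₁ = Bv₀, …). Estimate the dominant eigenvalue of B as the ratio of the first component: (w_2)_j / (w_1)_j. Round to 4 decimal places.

μ ≈ -1.0000

B = J − 5I has rows (-1, 3, -1); (3, -8, 5); (-1, 5, -4)
w1 = Bv₀ = (1, 0, 0)
w2 = Bw1 = (-1, 3, -1)
Ratio: -1/1 = -1.0000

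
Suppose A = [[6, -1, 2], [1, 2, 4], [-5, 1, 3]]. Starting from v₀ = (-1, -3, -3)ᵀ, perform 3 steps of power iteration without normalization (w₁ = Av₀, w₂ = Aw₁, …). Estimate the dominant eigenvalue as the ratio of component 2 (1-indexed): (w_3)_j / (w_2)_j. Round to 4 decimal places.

λ ≈ 2.3867

w1 = Av₀ = (-9, -19, -7)
w2 = Aw1 = (-49, -75, 5)
w3 = Aw2 = (-209, -179, 185)
Ratio at component: -179 / -75 = 2.3867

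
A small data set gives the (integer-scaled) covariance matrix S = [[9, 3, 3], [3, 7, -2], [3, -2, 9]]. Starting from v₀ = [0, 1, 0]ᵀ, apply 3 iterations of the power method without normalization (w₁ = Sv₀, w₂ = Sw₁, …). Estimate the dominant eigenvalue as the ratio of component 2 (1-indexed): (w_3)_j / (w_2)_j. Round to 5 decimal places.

λ ≈ 9.77419

w1 = Sv₀ = (9·0 + 3·1 + 3·0; 3·0 + 7·1 + (-2)·0; 3·0 + (-2)·1 + 9·0) = (3, 7, -2)
w2 = Sw1 = (9·3 + 3·7 + 3·(-2); 3·3 + 7·7 + (-2)·(-2); 3·3 + (-2)·7 + 9·(-2)) = (42, 62, -23)
w3 = Sw2 = (495, 606, -205)
Ratio at component: 606 / 62 = 9.77419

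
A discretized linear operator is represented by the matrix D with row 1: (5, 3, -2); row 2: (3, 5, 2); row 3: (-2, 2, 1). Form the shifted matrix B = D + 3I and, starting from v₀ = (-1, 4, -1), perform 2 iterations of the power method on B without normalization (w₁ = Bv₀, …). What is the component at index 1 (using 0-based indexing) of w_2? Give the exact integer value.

B = D + 3I has rows (8, 3, -2); (3, 8, 2); (-2, 2, 4)
w1 = Bv₀ = (8·(-1) + 3·4 + (-2)·(-1); 3·(-1) + 8·4 + 2·(-1); (-2)·(-1) + 2·4 + 4·(-1)) = (6, 27, 6)
w2 = Bw1 = (8·6 + 3·27 + (-2)·6; 3·6 + 8·27 + 2·6; (-2)·6 + 2·27 + 4·6) = (117, 246, 66)
Requested component of w2: 246

246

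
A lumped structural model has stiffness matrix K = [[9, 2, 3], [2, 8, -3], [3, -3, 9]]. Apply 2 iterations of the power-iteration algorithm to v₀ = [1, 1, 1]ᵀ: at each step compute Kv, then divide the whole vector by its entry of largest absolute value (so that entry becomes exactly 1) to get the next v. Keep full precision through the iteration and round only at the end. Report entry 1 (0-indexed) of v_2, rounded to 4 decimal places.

Kv0 = (14.00000, 7.00000, 9.00000); divide by 14.00000 → v1 = (1.00000, 0.50000, 0.64286)
Kv1 = (11.92857, 4.07143, 7.28571); divide by 11.92857 → v2 = (1.00000, 0.34132, 0.61078)
Requested entry of v2: 57/167 = 0.3413

0.3413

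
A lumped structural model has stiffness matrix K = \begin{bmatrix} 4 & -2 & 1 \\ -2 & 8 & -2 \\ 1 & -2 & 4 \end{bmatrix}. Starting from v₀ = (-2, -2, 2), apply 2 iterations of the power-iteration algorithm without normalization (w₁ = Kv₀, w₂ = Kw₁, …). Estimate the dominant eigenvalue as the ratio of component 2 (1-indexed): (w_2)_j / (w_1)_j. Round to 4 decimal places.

w1 = Kv₀ = (-2, -16, 10)
w2 = Kw1 = (34, -144, 70)
Ratio at component: -144 / -16 = 9.0000

9.0000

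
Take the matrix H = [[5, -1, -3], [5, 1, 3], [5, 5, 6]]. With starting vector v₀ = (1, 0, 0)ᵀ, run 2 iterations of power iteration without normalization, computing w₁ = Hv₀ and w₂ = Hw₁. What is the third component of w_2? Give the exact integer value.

80

w1 = Hv₀ = (5·1 + (-1)·0 + (-3)·0; 5·1 + 1·0 + 3·0; 5·1 + 5·0 + 6·0) = (5, 5, 5)
w2 = Hw1 = (5·5 + (-1)·5 + (-3)·5; 5·5 + 1·5 + 3·5; 5·5 + 5·5 + 6·5) = (5, 45, 80)
The requested component of w2 is 80.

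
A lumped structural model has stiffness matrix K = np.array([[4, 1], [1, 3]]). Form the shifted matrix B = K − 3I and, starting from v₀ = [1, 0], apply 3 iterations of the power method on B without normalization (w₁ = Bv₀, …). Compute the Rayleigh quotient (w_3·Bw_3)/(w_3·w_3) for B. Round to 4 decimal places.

B = K − 3I has rows (1, 1); (1, 0)
w1 = Bv₀ = (1·1 + 1·0; 1·1 + 0·0) = (1, 1)
w2 = Bw1 = (1·1 + 1·1; 1·1 + 0·1) = (2, 1)
w3 = Bw2 = (3, 2)
Bw3 = (5, 3)
w3·Bw3 = 21; w3·w3 = 13; μ ≈ 21/13 = 1.6154

1.6154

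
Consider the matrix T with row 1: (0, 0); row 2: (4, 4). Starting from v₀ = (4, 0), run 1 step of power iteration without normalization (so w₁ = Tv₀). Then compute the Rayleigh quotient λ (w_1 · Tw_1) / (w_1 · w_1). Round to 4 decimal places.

w1 = Tv₀ = (0·4 + 0·0; 4·4 + 4·0) = (0, 16)
Tw1 = (0, 64)
w1·Tw1 = 0·0 + 16·64 = 1024; w1·w1 = 0·0 + 16·16 = 256
λ ≈ 1024/256 = 4.0000

4.0000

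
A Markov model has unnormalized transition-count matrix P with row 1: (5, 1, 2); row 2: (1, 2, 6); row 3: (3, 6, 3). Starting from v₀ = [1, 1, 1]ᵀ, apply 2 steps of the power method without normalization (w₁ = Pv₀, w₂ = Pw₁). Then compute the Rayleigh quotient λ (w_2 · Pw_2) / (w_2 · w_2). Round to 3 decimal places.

w1 = Pv₀ = (5·1 + 1·1 + 2·1; 1·1 + 2·1 + 6·1; 3·1 + 6·1 + 3·1) = (8, 9, 12)
w2 = Pw1 = (5·8 + 1·9 + 2·12; 1·8 + 2·9 + 6·12; 3·8 + 6·9 + 3·12) = (73, 98, 114)
Pw2 = (691, 953, 1149)
w2·Pw2 = 73·691 + 98·953 + 114·1149 = 274823; w2·w2 = 73·73 + 98·98 + 114·114 = 27929
λ ≈ 274823/27929 = 9.840

9.840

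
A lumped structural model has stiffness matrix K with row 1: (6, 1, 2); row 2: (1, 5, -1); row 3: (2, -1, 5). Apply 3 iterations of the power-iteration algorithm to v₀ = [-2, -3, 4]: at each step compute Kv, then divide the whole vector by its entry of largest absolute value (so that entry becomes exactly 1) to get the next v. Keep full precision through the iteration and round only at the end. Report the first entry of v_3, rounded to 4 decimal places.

0.0985

Kv0 = (-7.00000, -21.00000, 19.00000); divide by -21.00000 → v1 = (0.33333, 1.00000, -0.90476)
Kv1 = (1.19048, 6.23810, -4.85714); divide by 6.23810 → v2 = (0.19084, 1.00000, -0.77863)
Kv2 = (0.58779, 5.96947, -4.51145); divide by 5.96947 → v3 = (0.09847, 1.00000, -0.75575)
Requested entry of v3: -77/-782 = 0.0985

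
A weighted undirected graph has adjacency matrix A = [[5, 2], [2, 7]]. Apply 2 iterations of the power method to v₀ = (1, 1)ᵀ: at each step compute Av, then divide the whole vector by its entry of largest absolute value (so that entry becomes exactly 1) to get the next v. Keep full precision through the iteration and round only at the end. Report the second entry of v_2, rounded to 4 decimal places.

1.0000

Av0 = (7.00000, 9.00000); divide by 9.00000 → v1 = (0.77778, 1.00000)
Av1 = (5.88889, 8.55556); divide by 8.55556 → v2 = (0.68831, 1.00000)
Requested entry of v2: 77/77 = 1.0000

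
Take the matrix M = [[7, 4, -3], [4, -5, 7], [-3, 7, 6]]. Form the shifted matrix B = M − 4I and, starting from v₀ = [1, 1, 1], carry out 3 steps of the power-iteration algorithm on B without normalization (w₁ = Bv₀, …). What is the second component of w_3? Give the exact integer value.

-254

B = M − 4I has rows (3, 4, -3); (4, -9, 7); (-3, 7, 2)
w1 = Bv₀ = (4, 2, 6)
w2 = Bw1 = (2, 40, 14)
w3 = Bw2 = (124, -254, 302)
Requested component of w3: -254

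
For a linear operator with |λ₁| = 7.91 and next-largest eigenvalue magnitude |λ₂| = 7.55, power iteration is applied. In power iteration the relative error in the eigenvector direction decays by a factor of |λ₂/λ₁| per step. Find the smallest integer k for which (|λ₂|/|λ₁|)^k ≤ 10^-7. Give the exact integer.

|λ₂/λ₁| = 7.55/7.91 = 0.95449
Need k ≥ ln(10^-7) / ln(0.95449) = -16.1181 / -0.0466 ≈ 346.029
Smallest integer k satisfying the bound: 347

347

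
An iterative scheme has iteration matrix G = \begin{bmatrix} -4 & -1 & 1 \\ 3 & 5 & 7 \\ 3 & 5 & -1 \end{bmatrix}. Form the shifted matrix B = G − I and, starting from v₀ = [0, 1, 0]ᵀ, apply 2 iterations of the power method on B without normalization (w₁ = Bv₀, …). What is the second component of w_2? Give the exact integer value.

B = G − I has rows (-5, -1, 1); (3, 4, 7); (3, 5, -2)
w1 = Bv₀ = (-1, 4, 5)
w2 = Bw1 = (6, 48, 7)
Requested component of w2: 48

48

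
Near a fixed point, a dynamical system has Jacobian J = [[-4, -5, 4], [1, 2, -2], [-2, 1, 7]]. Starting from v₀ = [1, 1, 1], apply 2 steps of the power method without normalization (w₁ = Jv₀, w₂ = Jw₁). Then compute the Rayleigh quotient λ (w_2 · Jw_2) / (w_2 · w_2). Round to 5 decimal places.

λ ≈ 4.67574

w1 = Jv₀ = ((-4)·1 + (-5)·1 + 4·1; 1·1 + 2·1 + (-2)·1; (-2)·1 + 1·1 + 7·1) = (-5, 1, 6)
w2 = Jw1 = ((-4)·(-5) + (-5)·1 + 4·6; 1·(-5) + 2·1 + (-2)·6; (-2)·(-5) + 1·1 + 7·6) = (39, -15, 53)
Jw2 = (131, -97, 278)
w2·Jw2 = 39·131 + (-15)·(-97) + 53·278 = 21298; w2·w2 = 39·39 + (-15)·(-15) + 53·53 = 4555
λ ≈ 21298/4555 = 4.67574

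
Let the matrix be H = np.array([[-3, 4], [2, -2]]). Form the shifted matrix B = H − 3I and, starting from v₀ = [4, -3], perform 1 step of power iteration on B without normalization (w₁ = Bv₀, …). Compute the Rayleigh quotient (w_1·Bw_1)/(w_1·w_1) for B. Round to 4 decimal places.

B = H − 3I has rows (-6, 4); (2, -5)
w1 = Bv₀ = ((-6)·4 + 4·(-3); 2·4 + (-5)·(-3)) = (-36, 23)
Bw1 = (308, -187)
w1·Bw1 = -15389; w1·w1 = 1825; μ ≈ -15389/1825 = -8.4323

μ ≈ -8.4323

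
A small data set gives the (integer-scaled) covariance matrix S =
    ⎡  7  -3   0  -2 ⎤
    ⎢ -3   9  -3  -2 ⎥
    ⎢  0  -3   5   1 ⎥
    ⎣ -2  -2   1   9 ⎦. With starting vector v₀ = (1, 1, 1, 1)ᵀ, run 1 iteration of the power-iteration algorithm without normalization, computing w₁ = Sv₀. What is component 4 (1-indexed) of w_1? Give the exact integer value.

w1 = Sv₀ = (7·1 + (-3)·1 + 0·1 + (-2)·1; (-3)·1 + 9·1 + (-3)·1 + (-2)·1; 0·1 + (-3)·1 + 5·1 + 1·1; (-2)·1 + (-2)·1 + 1·1 + 9·1) = (2, 1, 3, 6)
The requested component of w1 is 6.

6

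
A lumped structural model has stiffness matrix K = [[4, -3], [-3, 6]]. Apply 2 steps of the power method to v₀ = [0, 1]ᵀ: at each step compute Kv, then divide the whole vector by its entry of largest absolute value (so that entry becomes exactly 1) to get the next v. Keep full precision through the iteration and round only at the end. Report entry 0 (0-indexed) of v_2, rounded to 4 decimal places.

-0.6667

Kv0 = (-3.00000, 6.00000); divide by 6.00000 → v1 = (-0.50000, 1.00000)
Kv1 = (-5.00000, 7.50000); divide by 7.50000 → v2 = (-0.66667, 1.00000)
Requested entry of v2: -30/45 = -0.6667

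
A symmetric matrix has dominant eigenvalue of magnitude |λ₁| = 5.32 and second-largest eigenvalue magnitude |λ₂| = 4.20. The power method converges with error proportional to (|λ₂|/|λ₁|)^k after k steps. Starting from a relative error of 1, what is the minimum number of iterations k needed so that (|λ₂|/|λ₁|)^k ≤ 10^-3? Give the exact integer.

30

|λ₂/λ₁| = 4.20/5.32 = 0.78947
Need k ≥ ln(10^-3) / ln(0.78947) = -6.9078 / -0.2364 ≈ 29.222
Smallest integer k satisfying the bound: 30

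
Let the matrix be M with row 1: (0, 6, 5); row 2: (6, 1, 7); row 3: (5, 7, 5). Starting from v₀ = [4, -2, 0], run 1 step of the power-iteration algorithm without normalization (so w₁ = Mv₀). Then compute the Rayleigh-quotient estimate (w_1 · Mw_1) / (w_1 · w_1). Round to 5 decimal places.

w1 = Mv₀ = (-12, 22, 6)
Mw1 = (162, -8, 124)
w1·Mw1 = (-12)·162 + 22·(-8) + 6·124 = -1376; w1·w1 = (-12)·(-12) + 22·22 + 6·6 = 664
λ ≈ -1376/664 = -2.07229

-2.07229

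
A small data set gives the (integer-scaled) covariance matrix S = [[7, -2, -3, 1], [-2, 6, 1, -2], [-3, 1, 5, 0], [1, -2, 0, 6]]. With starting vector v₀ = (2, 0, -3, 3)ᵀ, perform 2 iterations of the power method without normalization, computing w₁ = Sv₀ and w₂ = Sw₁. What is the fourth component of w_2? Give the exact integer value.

172

w1 = Sv₀ = (26, -13, -21, 20)
w2 = Sw1 = (291, -191, -196, 172)
The requested component of w2 is 172.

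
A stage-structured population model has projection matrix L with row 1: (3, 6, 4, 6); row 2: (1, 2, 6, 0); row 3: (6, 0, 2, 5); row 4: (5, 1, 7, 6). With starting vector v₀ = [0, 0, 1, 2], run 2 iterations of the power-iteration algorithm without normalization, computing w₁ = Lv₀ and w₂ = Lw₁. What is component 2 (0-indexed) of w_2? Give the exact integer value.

215

w1 = Lv₀ = (3·0 + 6·0 + 4·1 + 6·2; 1·0 + 2·0 + 6·1 + 0·2; 6·0 + 0·0 + 2·1 + 5·2; 5·0 + 1·0 + 7·1 + 6·2) = (16, 6, 12, 19)
w2 = Lw1 = (3·16 + 6·6 + 4·12 + 6·19; 1·16 + 2·6 + 6·12 + 0·19; 6·16 + 0·6 + 2·12 + 5·19; 5·16 + 1·6 + 7·12 + 6·19) = (246, 100, 215, 284)
The requested component of w2 is 215.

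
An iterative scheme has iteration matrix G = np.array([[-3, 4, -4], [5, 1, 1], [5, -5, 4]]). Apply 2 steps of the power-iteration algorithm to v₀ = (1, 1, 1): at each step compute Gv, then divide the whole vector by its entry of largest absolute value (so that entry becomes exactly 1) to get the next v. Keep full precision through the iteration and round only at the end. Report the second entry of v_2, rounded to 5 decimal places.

0.11765

Gv0 = (-3.000000, 7.000000, 4.000000); divide by 7.000000 → v1 = (-0.428571, 1.000000, 0.571429)
Gv1 = (3.000000, -0.571429, -4.857143); divide by -4.857143 → v2 = (-0.617647, 0.117647, 1.000000)
Requested entry of v2: -4/-34 = 0.11765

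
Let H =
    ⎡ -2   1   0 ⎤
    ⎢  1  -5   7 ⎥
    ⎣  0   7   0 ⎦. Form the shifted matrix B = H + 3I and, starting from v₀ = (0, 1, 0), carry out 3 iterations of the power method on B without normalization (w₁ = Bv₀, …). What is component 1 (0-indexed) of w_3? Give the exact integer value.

B = H + 3I has rows (1, 1, 0); (1, -2, 7); (0, 7, 3)
w1 = Bv₀ = (1·0 + 1·1 + 0·0; 1·0 + (-2)·1 + 7·0; 0·0 + 7·1 + 3·0) = (1, -2, 7)
w2 = Bw1 = (1·1 + 1·(-2) + 0·7; 1·1 + (-2)·(-2) + 7·7; 0·1 + 7·(-2) + 3·7) = (-1, 54, 7)
w3 = Bw2 = (53, -60, 399)
Requested component of w3: -60

-60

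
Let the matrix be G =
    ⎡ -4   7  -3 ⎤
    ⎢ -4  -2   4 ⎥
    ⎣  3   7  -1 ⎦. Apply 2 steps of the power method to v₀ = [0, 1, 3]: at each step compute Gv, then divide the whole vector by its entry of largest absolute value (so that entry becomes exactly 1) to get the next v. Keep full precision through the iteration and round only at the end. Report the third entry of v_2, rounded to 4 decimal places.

0.9091

Gv0 = (-2.00000, 10.00000, 4.00000); divide by 10.00000 → v1 = (-0.20000, 1.00000, 0.40000)
Gv1 = (6.60000, 0.40000, 6.00000); divide by 6.60000 → v2 = (1.00000, 0.06061, 0.90909)
Requested entry of v2: 60/66 = 0.9091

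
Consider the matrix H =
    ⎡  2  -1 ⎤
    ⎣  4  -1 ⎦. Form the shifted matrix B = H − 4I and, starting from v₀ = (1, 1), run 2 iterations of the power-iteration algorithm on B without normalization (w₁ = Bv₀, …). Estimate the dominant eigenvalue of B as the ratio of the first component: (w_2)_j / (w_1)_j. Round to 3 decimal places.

B = H − 4I has rows (-2, -1); (4, -5)
w1 = Bv₀ = ((-2)·1 + (-1)·1; 4·1 + (-5)·1) = (-3, -1)
w2 = Bw1 = ((-2)·(-3) + (-1)·(-1); 4·(-3) + (-5)·(-1)) = (7, -7)
Ratio: 7/-3 = -2.333

μ ≈ -2.333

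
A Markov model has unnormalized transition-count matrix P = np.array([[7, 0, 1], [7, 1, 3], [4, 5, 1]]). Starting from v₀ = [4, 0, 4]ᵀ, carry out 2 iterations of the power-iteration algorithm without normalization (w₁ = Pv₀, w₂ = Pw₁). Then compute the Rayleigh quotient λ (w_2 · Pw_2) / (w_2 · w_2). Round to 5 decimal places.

λ ≈ 8.83284

w1 = Pv₀ = (32, 40, 20)
w2 = Pw1 = (244, 324, 348)
Pw2 = (2056, 3076, 2944)
w2·Pw2 = 244·2056 + 324·3076 + 348·2944 = 2522800; w2·w2 = 244·244 + 324·324 + 348·348 = 285616
λ ≈ 2522800/285616 = 8.83284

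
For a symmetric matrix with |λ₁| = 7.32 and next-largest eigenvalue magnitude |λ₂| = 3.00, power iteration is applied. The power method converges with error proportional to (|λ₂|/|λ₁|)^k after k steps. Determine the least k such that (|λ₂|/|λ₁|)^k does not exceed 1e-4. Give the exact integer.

11

|λ₂/λ₁| = 3.00/7.32 = 0.40984
Need k ≥ ln(1e-4) / ln(0.40984) = -9.2103 / -0.8920 ≈ 10.326
Smallest integer k satisfying the bound: 11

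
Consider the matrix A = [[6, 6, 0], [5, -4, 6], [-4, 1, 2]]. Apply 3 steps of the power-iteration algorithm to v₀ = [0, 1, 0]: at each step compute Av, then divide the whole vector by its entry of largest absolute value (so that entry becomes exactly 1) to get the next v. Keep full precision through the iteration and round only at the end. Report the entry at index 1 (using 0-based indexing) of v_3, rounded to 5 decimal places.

Av0 = (6.000000, -4.000000, 1.000000); divide by 6.000000 → v1 = (1.000000, -0.666667, 0.166667)
Av1 = (2.000000, 8.666667, -4.333333); divide by 8.666667 → v2 = (0.230769, 1.000000, -0.500000)
Av2 = (7.384615, -5.846154, -0.923077); divide by 7.384615 → v3 = (1.000000, -0.791667, -0.125000)
Requested entry of v3: -304/384 = -0.79167

-0.79167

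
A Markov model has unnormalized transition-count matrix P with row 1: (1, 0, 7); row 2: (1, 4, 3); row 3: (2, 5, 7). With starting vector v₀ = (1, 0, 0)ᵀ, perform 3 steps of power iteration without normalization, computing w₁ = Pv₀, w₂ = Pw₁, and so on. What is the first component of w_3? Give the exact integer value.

w1 = Pv₀ = (1, 1, 2)
w2 = Pw1 = (15, 11, 21)
w3 = Pw2 = (162, 122, 232)
The requested component of w3 is 162.

162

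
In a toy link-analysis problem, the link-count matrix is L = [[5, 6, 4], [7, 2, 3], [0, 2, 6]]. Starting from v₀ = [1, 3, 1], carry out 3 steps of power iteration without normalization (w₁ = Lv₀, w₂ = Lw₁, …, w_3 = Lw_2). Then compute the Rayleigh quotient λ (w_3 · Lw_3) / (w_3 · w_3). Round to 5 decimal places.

w1 = Lv₀ = (5·1 + 6·3 + 4·1; 7·1 + 2·3 + 3·1; 0·1 + 2·3 + 6·1) = (27, 16, 12)
w2 = Lw1 = (5·27 + 6·16 + 4·12; 7·27 + 2·16 + 3·12; 0·27 + 2·16 + 6·12) = (279, 257, 104)
w3 = Lw2 = (3353, 2779, 1138)
Lw3 = (37991, 32443, 12386)
w3·Lw3 = 3353·37991 + 2779·32443 + 1138·12386 = 231638188; w3·w3 = 3353·3353 + 2779·2779 + 1138·1138 = 20260494
λ ≈ 231638188/20260494 = 11.43300

λ ≈ 11.43300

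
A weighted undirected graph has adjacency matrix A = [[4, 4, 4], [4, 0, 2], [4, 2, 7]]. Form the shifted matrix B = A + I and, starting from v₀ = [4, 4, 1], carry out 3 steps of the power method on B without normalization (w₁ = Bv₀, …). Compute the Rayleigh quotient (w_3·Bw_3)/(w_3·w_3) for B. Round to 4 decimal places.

B = A + I has rows (5, 4, 4); (4, 1, 2); (4, 2, 8)
w1 = Bv₀ = (5·4 + 4·4 + 4·1; 4·4 + 1·4 + 2·1; 4·4 + 2·4 + 8·1) = (40, 22, 32)
w2 = Bw1 = (5·40 + 4·22 + 4·32; 4·40 + 1·22 + 2·32; 4·40 + 2·22 + 8·32) = (416, 246, 460)
w3 = Bw2 = (4904, 2830, 5836)
Bw3 = (59184, 34118, 71964)
w3·Bw3 = 806774180; w3·w3 = 66117012; μ ≈ 806774180/66117012 = 12.2022

12.2022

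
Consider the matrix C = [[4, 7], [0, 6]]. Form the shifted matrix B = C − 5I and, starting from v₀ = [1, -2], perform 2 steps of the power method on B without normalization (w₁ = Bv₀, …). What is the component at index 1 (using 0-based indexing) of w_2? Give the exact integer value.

B = C − 5I has rows (-1, 7); (0, 1)
w1 = Bv₀ = ((-1)·1 + 7·(-2); 0·1 + 1·(-2)) = (-15, -2)
w2 = Bw1 = ((-1)·(-15) + 7·(-2); 0·(-15) + 1·(-2)) = (1, -2)
Requested component of w2: -2

-2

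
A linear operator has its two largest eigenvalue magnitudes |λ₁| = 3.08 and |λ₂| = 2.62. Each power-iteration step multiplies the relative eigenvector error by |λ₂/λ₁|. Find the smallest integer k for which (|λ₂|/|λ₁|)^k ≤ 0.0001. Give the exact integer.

57

|λ₂/λ₁| = 2.62/3.08 = 0.85065
Need k ≥ ln(0.0001) / ln(0.85065) = -9.2103 / -0.1618 ≈ 56.940
Smallest integer k satisfying the bound: 57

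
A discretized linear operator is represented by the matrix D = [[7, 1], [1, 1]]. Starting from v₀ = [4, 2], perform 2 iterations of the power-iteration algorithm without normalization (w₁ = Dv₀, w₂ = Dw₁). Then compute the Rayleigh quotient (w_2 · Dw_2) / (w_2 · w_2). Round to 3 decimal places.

7.162

w1 = Dv₀ = (7·4 + 1·2; 1·4 + 1·2) = (30, 6)
w2 = Dw1 = (7·30 + 1·6; 1·30 + 1·6) = (216, 36)
Dw2 = (1548, 252)
w2·Dw2 = 216·1548 + 36·252 = 343440; w2·w2 = 216·216 + 36·36 = 47952
λ ≈ 343440/47952 = 7.162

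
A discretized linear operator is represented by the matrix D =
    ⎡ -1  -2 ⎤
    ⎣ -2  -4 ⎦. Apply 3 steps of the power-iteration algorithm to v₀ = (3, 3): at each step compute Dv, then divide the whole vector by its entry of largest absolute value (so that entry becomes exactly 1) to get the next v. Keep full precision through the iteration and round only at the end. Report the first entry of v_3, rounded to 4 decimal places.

Dv0 = (-9.00000, -18.00000); divide by -18.00000 → v1 = (0.50000, 1.00000)
Dv1 = (-2.50000, -5.00000); divide by -5.00000 → v2 = (0.50000, 1.00000)
Dv2 = (-2.50000, -5.00000); divide by -5.00000 → v3 = (0.50000, 1.00000)
Requested entry of v3: -225/-450 = 0.5000

0.5000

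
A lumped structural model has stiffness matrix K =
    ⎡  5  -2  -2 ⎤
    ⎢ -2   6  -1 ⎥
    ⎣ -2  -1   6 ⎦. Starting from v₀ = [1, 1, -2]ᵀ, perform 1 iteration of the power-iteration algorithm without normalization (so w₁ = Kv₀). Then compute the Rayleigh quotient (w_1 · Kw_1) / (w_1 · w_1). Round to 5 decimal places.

w1 = Kv₀ = (5·1 + (-2)·1 + (-2)·(-2); (-2)·1 + 6·1 + (-1)·(-2); (-2)·1 + (-1)·1 + 6·(-2)) = (7, 6, -15)
Kw1 = (53, 37, -110)
w1·Kw1 = 7·53 + 6·37 + (-15)·(-110) = 2243; w1·w1 = 7·7 + 6·6 + (-15)·(-15) = 310
λ ≈ 2243/310 = 7.23548

7.23548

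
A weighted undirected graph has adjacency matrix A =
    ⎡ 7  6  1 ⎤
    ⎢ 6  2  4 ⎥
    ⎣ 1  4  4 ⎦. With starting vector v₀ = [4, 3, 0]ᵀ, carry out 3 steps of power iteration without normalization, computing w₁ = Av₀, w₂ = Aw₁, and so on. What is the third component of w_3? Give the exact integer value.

w1 = Av₀ = (46, 30, 16)
w2 = Aw1 = (518, 400, 230)
w3 = Aw2 = (6256, 4828, 3038)
The requested component of w3 is 3038.

3038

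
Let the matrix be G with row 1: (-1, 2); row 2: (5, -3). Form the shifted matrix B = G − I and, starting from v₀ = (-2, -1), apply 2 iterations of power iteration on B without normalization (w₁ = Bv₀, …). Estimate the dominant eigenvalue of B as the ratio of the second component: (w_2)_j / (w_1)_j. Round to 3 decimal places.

-5.667

B = G − I has rows (-2, 2); (5, -4)
w1 = Bv₀ = (2, -6)
w2 = Bw1 = (-16, 34)
Ratio: 34/-6 = -5.667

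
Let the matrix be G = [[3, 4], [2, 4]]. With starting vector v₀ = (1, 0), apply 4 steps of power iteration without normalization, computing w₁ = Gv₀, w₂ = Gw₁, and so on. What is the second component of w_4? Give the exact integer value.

574

w1 = Gv₀ = (3, 2)
w2 = Gw1 = (17, 14)
w3 = Gw2 = (107, 90)
w4 = Gw3 = (681, 574)
The requested component of w4 is 574.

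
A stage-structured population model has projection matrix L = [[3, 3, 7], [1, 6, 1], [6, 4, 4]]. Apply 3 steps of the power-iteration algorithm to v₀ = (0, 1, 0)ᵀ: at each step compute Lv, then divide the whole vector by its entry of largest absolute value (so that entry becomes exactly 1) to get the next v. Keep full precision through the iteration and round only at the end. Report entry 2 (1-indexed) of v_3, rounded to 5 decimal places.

Lv0 = (3.000000, 6.000000, 4.000000); divide by 6.000000 → v1 = (0.500000, 1.000000, 0.666667)
Lv1 = (9.166667, 7.166667, 9.666667); divide by 9.666667 → v2 = (0.948276, 0.741379, 1.000000)
Lv2 = (12.068966, 6.396552, 12.655172); divide by 12.655172 → v3 = (0.953678, 0.505450, 1.000000)
Requested entry of v3: 371/734 = 0.50545

0.50545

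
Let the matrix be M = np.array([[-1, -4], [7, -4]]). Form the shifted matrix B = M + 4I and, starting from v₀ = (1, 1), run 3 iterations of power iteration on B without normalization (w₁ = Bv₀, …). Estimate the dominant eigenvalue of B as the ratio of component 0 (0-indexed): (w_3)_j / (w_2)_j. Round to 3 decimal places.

B = M + 4I has rows (3, -4); (7, 0)
w1 = Bv₀ = (3·1 + (-4)·1; 7·1 + 0·1) = (-1, 7)
w2 = Bw1 = (3·(-1) + (-4)·7; 7·(-1) + 0·7) = (-31, -7)
w3 = Bw2 = (-65, -217)
Ratio: -65/-31 = 2.097

μ ≈ 2.097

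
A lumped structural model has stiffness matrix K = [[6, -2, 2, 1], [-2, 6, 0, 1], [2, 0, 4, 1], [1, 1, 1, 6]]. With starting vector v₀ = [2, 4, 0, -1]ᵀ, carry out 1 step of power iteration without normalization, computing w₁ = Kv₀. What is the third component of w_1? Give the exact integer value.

w1 = Kv₀ = (6·2 + (-2)·4 + 2·0 + 1·(-1); (-2)·2 + 6·4 + 0·0 + 1·(-1); 2·2 + 0·4 + 4·0 + 1·(-1); 1·2 + 1·4 + 1·0 + 6·(-1)) = (3, 19, 3, 0)
The requested component of w1 is 3.

3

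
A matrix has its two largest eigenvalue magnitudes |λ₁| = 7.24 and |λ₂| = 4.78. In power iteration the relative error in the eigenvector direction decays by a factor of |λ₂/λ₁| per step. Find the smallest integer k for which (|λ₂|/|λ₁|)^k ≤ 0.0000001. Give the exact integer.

|λ₂/λ₁| = 4.78/7.24 = 0.66022
Need k ≥ ln(0.0000001) / ln(0.66022) = -16.1181 / -0.4152 ≈ 38.822
Smallest integer k satisfying the bound: 39

39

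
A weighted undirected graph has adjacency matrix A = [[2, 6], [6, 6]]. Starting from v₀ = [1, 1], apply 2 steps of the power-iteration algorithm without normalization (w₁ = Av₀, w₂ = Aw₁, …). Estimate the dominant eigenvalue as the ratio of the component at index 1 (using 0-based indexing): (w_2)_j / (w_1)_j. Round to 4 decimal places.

10.0000

w1 = Av₀ = (8, 12)
w2 = Aw1 = (88, 120)
Ratio at component: 120 / 12 = 10.0000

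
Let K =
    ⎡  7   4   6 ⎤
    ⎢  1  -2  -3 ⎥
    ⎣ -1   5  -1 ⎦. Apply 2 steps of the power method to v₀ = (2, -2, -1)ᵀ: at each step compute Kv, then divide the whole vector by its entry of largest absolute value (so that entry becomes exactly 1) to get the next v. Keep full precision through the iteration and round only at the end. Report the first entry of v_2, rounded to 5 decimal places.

Kv0 = (0.000000, 9.000000, -11.000000); divide by -11.000000 → v1 = (0.000000, -0.818182, 1.000000)
Kv1 = (2.727273, -1.363636, -5.090909); divide by -5.090909 → v2 = (-0.535714, 0.267857, 1.000000)
Requested entry of v2: -30/56 = -0.53571

-0.53571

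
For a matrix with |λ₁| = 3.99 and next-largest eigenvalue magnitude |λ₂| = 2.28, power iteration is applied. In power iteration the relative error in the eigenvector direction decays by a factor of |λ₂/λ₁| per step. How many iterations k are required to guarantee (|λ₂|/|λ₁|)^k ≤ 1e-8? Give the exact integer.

33

|λ₂/λ₁| = 2.28/3.99 = 0.57143
Need k ≥ ln(1e-8) / ln(0.57143) = -18.4207 / -0.5596 ≈ 32.917
Smallest integer k satisfying the bound: 33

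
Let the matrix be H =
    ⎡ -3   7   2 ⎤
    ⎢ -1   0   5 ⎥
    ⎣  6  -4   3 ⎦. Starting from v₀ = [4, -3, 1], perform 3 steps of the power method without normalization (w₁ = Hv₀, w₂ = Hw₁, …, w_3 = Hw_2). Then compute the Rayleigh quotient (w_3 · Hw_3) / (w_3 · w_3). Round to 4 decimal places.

w1 = Hv₀ = ((-3)·4 + 7·(-3) + 2·1; (-1)·4 + 0·(-3) + 5·1; 6·4 + (-4)·(-3) + 3·1) = (-31, 1, 39)
w2 = Hw1 = ((-3)·(-31) + 7·1 + 2·39; (-1)·(-31) + 0·1 + 5·39; 6·(-31) + (-4)·1 + 3·39) = (178, 226, -73)
w3 = Hw2 = (902, -543, -55)
Hw3 = (-6617, -1177, 7419)
w3·Hw3 = 902·(-6617) + (-543)·(-1177) + (-55)·7419 = -5737468; w3·w3 = 902·902 + (-543)·(-543) + (-55)·(-55) = 1111478
λ ≈ -5737468/1111478 = -5.1620

-5.1620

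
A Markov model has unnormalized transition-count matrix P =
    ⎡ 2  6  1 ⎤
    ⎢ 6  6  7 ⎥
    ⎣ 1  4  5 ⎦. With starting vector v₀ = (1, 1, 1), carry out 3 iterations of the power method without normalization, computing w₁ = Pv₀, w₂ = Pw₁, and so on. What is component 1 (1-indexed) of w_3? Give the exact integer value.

1847

w1 = Pv₀ = (2·1 + 6·1 + 1·1; 6·1 + 6·1 + 7·1; 1·1 + 4·1 + 5·1) = (9, 19, 10)
w2 = Pw1 = (2·9 + 6·19 + 1·10; 6·9 + 6·19 + 7·10; 1·9 + 4·19 + 5·10) = (142, 238, 135)
w3 = Pw2 = (1847, 3225, 1769)
The requested component of w3 is 1847.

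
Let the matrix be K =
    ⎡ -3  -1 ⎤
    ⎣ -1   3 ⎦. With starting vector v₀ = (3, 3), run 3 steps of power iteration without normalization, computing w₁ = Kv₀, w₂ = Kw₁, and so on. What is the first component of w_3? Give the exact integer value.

w1 = Kv₀ = (-12, 6)
w2 = Kw1 = (30, 30)
w3 = Kw2 = (-120, 60)
The requested component of w3 is -120.

-120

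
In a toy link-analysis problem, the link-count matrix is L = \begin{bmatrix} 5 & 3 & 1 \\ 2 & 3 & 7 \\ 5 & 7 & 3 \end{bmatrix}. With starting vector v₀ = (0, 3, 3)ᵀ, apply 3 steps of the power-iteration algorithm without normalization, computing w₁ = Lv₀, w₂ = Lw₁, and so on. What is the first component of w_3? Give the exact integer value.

w1 = Lv₀ = (5·0 + 3·3 + 1·3; 2·0 + 3·3 + 7·3; 5·0 + 7·3 + 3·3) = (12, 30, 30)
w2 = Lw1 = (5·12 + 3·30 + 1·30; 2·12 + 3·30 + 7·30; 5·12 + 7·30 + 3·30) = (180, 324, 360)
w3 = Lw2 = (2232, 3852, 4248)
The requested component of w3 is 2232.

2232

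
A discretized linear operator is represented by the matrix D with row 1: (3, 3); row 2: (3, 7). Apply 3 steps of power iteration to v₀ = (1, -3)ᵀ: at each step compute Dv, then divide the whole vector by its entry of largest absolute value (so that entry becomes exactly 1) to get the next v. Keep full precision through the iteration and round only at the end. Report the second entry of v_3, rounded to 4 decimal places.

1.0000

Dv0 = (-6.00000, -18.00000); divide by -18.00000 → v1 = (0.33333, 1.00000)
Dv1 = (4.00000, 8.00000); divide by 8.00000 → v2 = (0.50000, 1.00000)
Dv2 = (4.50000, 8.50000); divide by 8.50000 → v3 = (0.52941, 1.00000)
Requested entry of v3: -1224/-1224 = 1.0000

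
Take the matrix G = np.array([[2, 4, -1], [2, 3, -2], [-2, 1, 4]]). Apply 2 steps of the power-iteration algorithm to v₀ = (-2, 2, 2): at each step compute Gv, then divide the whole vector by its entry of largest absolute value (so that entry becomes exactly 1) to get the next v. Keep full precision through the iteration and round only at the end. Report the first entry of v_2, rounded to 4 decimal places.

-0.3600

Gv0 = (2.00000, -2.00000, 14.00000); divide by 14.00000 → v1 = (0.14286, -0.14286, 1.00000)
Gv1 = (-1.28571, -2.14286, 3.57143); divide by 3.57143 → v2 = (-0.36000, -0.60000, 1.00000)
Requested entry of v2: -18/50 = -0.3600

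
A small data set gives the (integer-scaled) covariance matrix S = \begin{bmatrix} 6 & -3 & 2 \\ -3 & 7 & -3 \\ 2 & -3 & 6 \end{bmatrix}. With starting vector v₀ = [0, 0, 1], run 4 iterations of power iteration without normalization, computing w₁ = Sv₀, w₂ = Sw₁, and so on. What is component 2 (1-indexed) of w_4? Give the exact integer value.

w1 = Sv₀ = (2, -3, 6)
w2 = Sw1 = (33, -45, 49)
w3 = Sw2 = (431, -561, 495)
w4 = Sw3 = (5259, -6705, 5515)
The requested component of w4 is -6705.

-6705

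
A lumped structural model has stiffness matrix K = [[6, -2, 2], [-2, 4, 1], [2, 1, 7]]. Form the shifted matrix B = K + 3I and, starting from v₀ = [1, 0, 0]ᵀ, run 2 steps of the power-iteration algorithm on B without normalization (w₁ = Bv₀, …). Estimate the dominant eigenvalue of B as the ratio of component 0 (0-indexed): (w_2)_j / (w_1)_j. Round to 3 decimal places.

9.889

B = K + 3I has rows (9, -2, 2); (-2, 7, 1); (2, 1, 10)
w1 = Bv₀ = (9, -2, 2)
w2 = Bw1 = (89, -30, 36)
Ratio: 89/9 = 9.889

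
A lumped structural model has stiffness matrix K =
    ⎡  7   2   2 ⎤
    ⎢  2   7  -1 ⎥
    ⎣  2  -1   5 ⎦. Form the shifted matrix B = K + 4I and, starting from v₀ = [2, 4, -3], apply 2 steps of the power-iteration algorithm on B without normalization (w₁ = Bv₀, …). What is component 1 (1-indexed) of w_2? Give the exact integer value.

B = K + 4I has rows (11, 2, 2); (2, 11, -1); (2, -1, 9)
w1 = Bv₀ = (11·2 + 2·4 + 2·(-3); 2·2 + 11·4 + (-1)·(-3); 2·2 + (-1)·4 + 9·(-3)) = (24, 51, -27)
w2 = Bw1 = (11·24 + 2·51 + 2·(-27); 2·24 + 11·51 + (-1)·(-27); 2·24 + (-1)·51 + 9·(-27)) = (312, 636, -246)
Requested component of w2: 312

312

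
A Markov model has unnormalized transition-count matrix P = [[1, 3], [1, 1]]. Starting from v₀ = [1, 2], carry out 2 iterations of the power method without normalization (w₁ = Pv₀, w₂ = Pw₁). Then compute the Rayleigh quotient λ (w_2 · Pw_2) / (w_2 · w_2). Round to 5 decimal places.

2.79775

w1 = Pv₀ = (1·1 + 3·2; 1·1 + 1·2) = (7, 3)
w2 = Pw1 = (1·7 + 3·3; 1·7 + 1·3) = (16, 10)
Pw2 = (46, 26)
w2·Pw2 = 16·46 + 10·26 = 996; w2·w2 = 16·16 + 10·10 = 356
λ ≈ 996/356 = 2.79775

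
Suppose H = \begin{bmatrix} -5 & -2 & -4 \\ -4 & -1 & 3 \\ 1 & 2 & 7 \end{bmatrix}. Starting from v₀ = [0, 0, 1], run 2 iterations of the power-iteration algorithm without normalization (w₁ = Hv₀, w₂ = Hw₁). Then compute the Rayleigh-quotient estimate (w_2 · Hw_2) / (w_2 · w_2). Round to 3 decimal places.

7.523

w1 = Hv₀ = ((-5)·0 + (-2)·0 + (-4)·1; (-4)·0 + (-1)·0 + 3·1; 1·0 + 2·0 + 7·1) = (-4, 3, 7)
w2 = Hw1 = ((-5)·(-4) + (-2)·3 + (-4)·7; (-4)·(-4) + (-1)·3 + 3·7; 1·(-4) + 2·3 + 7·7) = (-14, 34, 51)
Hw2 = (-202, 175, 411)
w2·Hw2 = (-14)·(-202) + 34·175 + 51·411 = 29739; w2·w2 = (-14)·(-14) + 34·34 + 51·51 = 3953
λ ≈ 29739/3953 = 7.523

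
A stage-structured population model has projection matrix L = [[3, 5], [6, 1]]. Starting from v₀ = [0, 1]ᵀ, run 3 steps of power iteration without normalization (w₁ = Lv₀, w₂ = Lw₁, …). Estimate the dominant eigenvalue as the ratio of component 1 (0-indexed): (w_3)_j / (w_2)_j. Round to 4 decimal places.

4.8710

w1 = Lv₀ = (3·0 + 5·1; 6·0 + 1·1) = (5, 1)
w2 = Lw1 = (3·5 + 5·1; 6·5 + 1·1) = (20, 31)
w3 = Lw2 = (215, 151)
Ratio at component: 151 / 31 = 4.8710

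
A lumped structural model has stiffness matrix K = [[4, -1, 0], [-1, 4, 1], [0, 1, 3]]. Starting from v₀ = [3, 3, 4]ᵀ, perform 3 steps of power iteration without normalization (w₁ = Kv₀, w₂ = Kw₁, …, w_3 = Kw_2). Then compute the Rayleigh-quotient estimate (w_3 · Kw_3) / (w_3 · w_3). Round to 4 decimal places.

w1 = Kv₀ = (4·3 + (-1)·3 + 0·4; (-1)·3 + 4·3 + 1·4; 0·3 + 1·3 + 3·4) = (9, 13, 15)
w2 = Kw1 = (4·9 + (-1)·13 + 0·15; (-1)·9 + 4·13 + 1·15; 0·9 + 1·13 + 3·15) = (23, 58, 58)
w3 = Kw2 = (34, 267, 232)
Kw3 = (-131, 1266, 963)
w3·Kw3 = 34·(-131) + 267·1266 + 232·963 = 556984; w3·w3 = 34·34 + 267·267 + 232·232 = 126269
λ ≈ 556984/126269 = 4.4111

4.4111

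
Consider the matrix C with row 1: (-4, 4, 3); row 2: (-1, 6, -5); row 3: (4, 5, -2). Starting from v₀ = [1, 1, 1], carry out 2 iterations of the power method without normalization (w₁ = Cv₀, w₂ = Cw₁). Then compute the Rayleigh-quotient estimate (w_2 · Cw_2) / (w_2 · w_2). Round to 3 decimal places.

w1 = Cv₀ = ((-4)·1 + 4·1 + 3·1; (-1)·1 + 6·1 + (-5)·1; 4·1 + 5·1 + (-2)·1) = (3, 0, 7)
w2 = Cw1 = ((-4)·3 + 4·0 + 3·7; (-1)·3 + 6·0 + (-5)·7; 4·3 + 5·0 + (-2)·7) = (9, -38, -2)
Cw2 = (-194, -227, -150)
w2·Cw2 = 9·(-194) + (-38)·(-227) + (-2)·(-150) = 7180; w2·w2 = 9·9 + (-38)·(-38) + (-2)·(-2) = 1529
λ ≈ 7180/1529 = 4.696

4.696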